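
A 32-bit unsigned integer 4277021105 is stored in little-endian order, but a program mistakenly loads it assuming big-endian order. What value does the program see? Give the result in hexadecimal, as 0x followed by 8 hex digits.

0xB129EEFE

4277021105 in 32-bit hexadecimal is 0xFEEE29B1.
Stored little-endian, the bytes at ascending addresses are B1 29 EE FE.
Read back as big-endian, the last byte is least significant, giving 0xB129EEFE.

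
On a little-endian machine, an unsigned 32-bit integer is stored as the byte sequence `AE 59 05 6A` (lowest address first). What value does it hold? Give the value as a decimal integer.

Little-endian stores the least-significant byte at the lowest address.
Reassemble most-significant byte first: 6A 05 59 AE → 0x6A0559AE.
0x6A0559AE = 1778735534.

1778735534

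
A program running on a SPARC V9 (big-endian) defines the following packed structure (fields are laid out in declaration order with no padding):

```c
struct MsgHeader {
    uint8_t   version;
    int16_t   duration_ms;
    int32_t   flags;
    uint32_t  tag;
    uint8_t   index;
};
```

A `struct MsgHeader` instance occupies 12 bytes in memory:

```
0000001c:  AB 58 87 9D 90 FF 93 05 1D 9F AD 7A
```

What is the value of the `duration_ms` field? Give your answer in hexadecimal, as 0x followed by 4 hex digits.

`duration_ms` follows `version` (1 byte), so it starts at byte offset 1 and occupies 2 bytes.
Bytes at offsets 1..2: 58 87.
In big-endian order the high byte comes first in memory.
The bytes are already most-significant first: 0x5887.

0x5887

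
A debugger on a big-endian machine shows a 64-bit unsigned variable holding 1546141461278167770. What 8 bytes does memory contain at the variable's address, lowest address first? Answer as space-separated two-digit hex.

1546141461278167770 in hexadecimal, padded to 64 bits, is 0x1574FF779BFD12DA.
Split into bytes (most-significant first): 15 74 FF 77 9B FD 12 DA.
Big-endian stores the most-significant byte at the lowest address.
So the memory order matches the most-significant-first order: 15 74 FF 77 9B FD 12 DA.

15 74 FF 77 9B FD 12 DA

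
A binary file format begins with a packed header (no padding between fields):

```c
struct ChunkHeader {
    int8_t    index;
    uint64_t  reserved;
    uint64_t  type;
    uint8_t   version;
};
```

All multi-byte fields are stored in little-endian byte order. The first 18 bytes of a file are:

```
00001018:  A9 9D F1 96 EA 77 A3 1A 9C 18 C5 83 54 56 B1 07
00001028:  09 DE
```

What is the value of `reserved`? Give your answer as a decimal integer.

`reserved` follows `index` (1 byte), so it starts at byte offset 1 and occupies 8 bytes.
Bytes at offsets 1..8: 9D F1 96 EA 77 A3 1A 9C.
Little-endian: lowest address holds the least-significant byte.
Reassemble most-significant byte first: 9C 1A A3 77 EA 96 F1 9D → 0x9C1AA377EA96F19D.
0x9C1AA377EA96F19D = 11248482754743431581.

11248482754743431581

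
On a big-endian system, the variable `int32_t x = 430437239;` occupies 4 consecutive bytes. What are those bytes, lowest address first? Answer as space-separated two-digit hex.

430437239 in hexadecimal, padded to 32 bits, is 0x19A7F377.
Split into bytes (most-significant first): 19 A7 F3 77.
Big-endian: lowest address holds the most-significant byte.
So the memory order matches the most-significant-first order: 19 A7 F3 77.

19 A7 F3 77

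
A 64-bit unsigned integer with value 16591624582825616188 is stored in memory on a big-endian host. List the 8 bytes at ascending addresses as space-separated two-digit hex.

16591624582825616188 in hexadecimal, padded to 64 bits, is 0xE6414AA6E1F5A33C.
Split into bytes (most-significant first): E6 41 4A A6 E1 F5 A3 3C.
Big-endian: lowest address holds the most-significant byte.
So the memory order matches the most-significant-first order: E6 41 4A A6 E1 F5 A3 3C.

E6 41 4A A6 E1 F5 A3 3C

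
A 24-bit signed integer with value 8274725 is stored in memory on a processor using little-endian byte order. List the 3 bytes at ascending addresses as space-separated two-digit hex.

8274725 in hexadecimal, padded to 24 bits, is 0x7E4325.
Split into bytes (most-significant first): 7E 43 25.
Little-endian stores the least-significant byte at the lowest address.
So at ascending addresses the bytes are 25 43 7E.

25 43 7E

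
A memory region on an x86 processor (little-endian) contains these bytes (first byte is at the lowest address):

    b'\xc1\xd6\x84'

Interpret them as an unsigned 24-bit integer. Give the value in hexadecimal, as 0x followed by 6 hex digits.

Little-endian stores the least-significant byte at the lowest address.
Reassemble most-significant byte first: 84 D6 C1 → 0x84D6C1.

0x84D6C1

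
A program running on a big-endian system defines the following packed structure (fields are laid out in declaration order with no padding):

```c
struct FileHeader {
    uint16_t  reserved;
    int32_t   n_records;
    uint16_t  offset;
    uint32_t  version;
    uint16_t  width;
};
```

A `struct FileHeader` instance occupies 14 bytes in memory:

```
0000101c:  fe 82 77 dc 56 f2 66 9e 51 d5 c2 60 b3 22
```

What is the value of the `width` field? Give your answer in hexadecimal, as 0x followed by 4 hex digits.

`width` follows `reserved` (2 B), `n_records` (4 B), `offset` (2 B), `version` (4 B), so it starts at offset 2 + 4 + 2 + 4 = 12 and occupies 2 bytes.
Bytes at offsets 12..13: B3 22.
Big-endian stores the most-significant byte at the lowest address.
The bytes are already most-significant first: 0xB322.

0xB322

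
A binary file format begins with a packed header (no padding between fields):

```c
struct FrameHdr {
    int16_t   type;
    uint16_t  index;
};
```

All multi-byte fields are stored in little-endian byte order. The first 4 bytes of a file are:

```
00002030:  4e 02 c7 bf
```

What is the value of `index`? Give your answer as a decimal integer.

`index` follows `type` (2 bytes), so it starts at byte offset 2 and occupies 2 bytes.
Bytes at offsets 2..3: C7 BF.
In little-endian order the low byte comes first in memory.
Reassemble most-significant byte first: BF C7 → 0xBFC7.
0xBFC7 = 49095.

49095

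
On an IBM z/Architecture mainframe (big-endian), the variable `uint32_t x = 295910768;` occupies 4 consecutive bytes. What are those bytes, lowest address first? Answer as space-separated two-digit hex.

295910768 in hexadecimal, padded to 32 bits, is 0x11A33D70.
Split into bytes (most-significant first): 11 A3 3D 70.
Big-endian stores the most-significant byte at the lowest address.
So the memory order matches the most-significant-first order: 11 A3 3D 70.

11 A3 3D 70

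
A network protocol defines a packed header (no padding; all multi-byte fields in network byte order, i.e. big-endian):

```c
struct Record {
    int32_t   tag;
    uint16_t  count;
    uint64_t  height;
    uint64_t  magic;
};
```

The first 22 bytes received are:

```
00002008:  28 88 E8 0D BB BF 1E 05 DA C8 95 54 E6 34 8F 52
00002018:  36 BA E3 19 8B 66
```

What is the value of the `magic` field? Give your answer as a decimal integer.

10327377071815887718

`magic` follows `tag` (4 B), `count` (2 B), `height` (8 B), so it starts at offset 4 + 2 + 8 = 14 and occupies 8 bytes.
Bytes at offsets 14..21: 8F 52 36 BA E3 19 8B 66.
Big-endian stores the most-significant byte at the lowest address.
The bytes are already most-significant first: 0x8F5236BAE3198B66.
0x8F5236BAE3198B66 = 10327377071815887718.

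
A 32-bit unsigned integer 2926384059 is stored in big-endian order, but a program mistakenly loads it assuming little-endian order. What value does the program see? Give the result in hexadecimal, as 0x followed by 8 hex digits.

0xBB136DAE

2926384059 in 32-bit hexadecimal is 0xAE6D13BB.
Stored big-endian, the bytes at ascending addresses are AE 6D 13 BB.
Read back as little-endian, the first byte is least significant, giving 0xBB136DAE.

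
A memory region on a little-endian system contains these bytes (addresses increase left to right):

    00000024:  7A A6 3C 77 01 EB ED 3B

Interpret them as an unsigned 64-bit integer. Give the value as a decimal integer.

4318366009246131834

In little-endian order the low byte comes first in memory.
Reassemble most-significant byte first: 3B ED EB 01 77 3C A6 7A → 0x3BEDEB01773CA67A.
0x3BEDEB01773CA67A = 4318366009246131834.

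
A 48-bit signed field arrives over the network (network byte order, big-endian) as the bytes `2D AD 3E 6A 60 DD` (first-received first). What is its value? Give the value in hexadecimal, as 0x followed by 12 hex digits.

0x2DAD3E6A60DD

In big-endian order the high byte comes first in memory.
The bytes are already most-significant first: 0x2DAD3E6A60DD.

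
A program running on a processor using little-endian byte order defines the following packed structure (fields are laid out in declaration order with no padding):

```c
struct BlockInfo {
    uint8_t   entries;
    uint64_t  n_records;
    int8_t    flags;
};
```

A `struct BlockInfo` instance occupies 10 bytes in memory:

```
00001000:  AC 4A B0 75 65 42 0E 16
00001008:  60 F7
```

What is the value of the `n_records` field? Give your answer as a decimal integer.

`n_records` follows `entries` (1 byte), so it starts at byte offset 1 and occupies 8 bytes.
Bytes at offsets 1..8: 4A B0 75 65 42 0E 16 60.
Little-endian stores the least-significant byte at the lowest address.
Reassemble most-significant byte first: 60 16 0E 42 65 75 B0 4A → 0x60160E426575B04A.
0x60160E426575B04A = 6923737155461558346.

6923737155461558346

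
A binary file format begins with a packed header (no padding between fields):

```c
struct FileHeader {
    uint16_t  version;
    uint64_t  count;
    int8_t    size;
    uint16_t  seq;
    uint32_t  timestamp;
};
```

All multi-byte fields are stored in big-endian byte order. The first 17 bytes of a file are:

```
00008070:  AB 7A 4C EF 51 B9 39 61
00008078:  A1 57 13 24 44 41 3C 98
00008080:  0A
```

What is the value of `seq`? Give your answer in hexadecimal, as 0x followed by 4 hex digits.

`seq` follows `version` (2 B), `count` (8 B), `size` (1 B), so it starts at offset 2 + 8 + 1 = 11 and occupies 2 bytes.
Bytes at offsets 11..12: 24 44.
Big-endian stores the most-significant byte at the lowest address.
The bytes are already most-significant first: 0x2444.

0x2444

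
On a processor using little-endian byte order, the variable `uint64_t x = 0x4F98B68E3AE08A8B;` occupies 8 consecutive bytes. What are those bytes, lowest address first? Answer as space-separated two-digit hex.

8B 8A E0 3A 8E B6 98 4F

Split into bytes (most-significant first): 4F 98 B6 8E 3A E0 8A 8B.
Little-endian: lowest address holds the least-significant byte.
So at ascending addresses the bytes are 8B 8A E0 3A 8E B6 98 4F.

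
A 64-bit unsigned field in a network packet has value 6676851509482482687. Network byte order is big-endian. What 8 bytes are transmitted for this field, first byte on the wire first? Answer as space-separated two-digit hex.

5C A8 F1 12 88 BB EB FF

6676851509482482687 in hexadecimal, padded to 64 bits, is 0x5CA8F11288BBEBFF.
Split into bytes (most-significant first): 5C A8 F1 12 88 BB EB FF.
Big-endian: lowest address holds the most-significant byte.
So the memory order matches the most-significant-first order: 5C A8 F1 12 88 BB EB FF.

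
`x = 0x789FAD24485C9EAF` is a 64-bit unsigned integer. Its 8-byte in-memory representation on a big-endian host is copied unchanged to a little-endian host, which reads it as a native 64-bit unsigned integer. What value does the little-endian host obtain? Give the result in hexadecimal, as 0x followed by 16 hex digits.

0xAF9E5C4824AD9F78

Stored big-endian, the bytes at ascending addresses are 78 9F AD 24 48 5C 9E AF.
Read back as little-endian, the first byte is least significant, giving 0xAF9E5C4824AD9F78.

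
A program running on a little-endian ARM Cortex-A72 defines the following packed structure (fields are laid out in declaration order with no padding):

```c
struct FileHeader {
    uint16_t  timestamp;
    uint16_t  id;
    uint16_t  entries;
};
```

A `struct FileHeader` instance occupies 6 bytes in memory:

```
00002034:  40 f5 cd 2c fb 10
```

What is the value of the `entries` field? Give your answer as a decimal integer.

4347

`entries` follows `timestamp` (2 B), `id` (2 B), so it starts at offset 2 + 2 = 4 and occupies 2 bytes.
Bytes at offsets 4..5: FB 10.
In little-endian order the low byte comes first in memory.
Reassemble most-significant byte first: 10 FB → 0x10FB.
0x10FB = 4347.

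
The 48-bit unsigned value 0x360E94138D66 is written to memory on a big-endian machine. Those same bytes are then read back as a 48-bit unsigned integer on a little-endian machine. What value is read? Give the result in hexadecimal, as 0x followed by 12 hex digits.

Stored big-endian, the bytes at ascending addresses are 36 0E 94 13 8D 66.
Read back as little-endian, the first byte is least significant, giving 0x668D13940E36.

0x668D13940E36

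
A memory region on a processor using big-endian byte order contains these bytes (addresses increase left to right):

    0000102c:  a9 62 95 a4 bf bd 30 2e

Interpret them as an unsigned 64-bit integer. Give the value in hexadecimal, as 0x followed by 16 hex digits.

0xA96295A4BFBD302E

Big-endian: lowest address holds the most-significant byte.
The bytes are already most-significant first: 0xA96295A4BFBD302E.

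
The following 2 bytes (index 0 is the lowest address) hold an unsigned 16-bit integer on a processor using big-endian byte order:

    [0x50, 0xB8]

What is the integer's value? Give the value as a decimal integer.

20664

Big-endian stores the most-significant byte at the lowest address.
The bytes are already most-significant first: 0x50B8.
0x50B8 = 20664.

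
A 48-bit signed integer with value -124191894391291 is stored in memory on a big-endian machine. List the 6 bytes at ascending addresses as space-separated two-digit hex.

8F 0C 52 40 36 05

Two's complement of -124191894391291 in 48 bits: 124191894391291 = 0x70F3ADBFC9FB; invert → 0x8F0C52403604; add 1 → 0x8F0C52403605.
Split into bytes (most-significant first): 8F 0C 52 40 36 05.
In big-endian order the high byte comes first in memory.
So the memory order matches the most-significant-first order: 8F 0C 52 40 36 05.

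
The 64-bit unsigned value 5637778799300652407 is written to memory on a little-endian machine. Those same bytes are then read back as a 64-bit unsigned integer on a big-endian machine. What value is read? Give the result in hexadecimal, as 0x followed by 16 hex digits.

5637778799300652407 in 64-bit hexadecimal is 0x4E3D69F29E8B2D77.
Stored little-endian, the bytes at ascending addresses are 77 2D 8B 9E F2 69 3D 4E.
Read back as big-endian, the last byte is least significant, giving 0x772D8B9EF2693D4E.

0x772D8B9EF2693D4E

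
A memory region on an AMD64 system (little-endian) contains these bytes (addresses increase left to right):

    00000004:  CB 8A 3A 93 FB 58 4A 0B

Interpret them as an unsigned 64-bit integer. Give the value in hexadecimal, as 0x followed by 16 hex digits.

0x0B4A58FB933A8ACB

Little-endian stores the least-significant byte at the lowest address.
Reassemble most-significant byte first: 0B 4A 58 FB 93 3A 8A CB → 0x0B4A58FB933A8ACB.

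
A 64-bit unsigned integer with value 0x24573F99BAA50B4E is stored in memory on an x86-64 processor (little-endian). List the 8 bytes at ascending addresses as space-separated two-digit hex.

4E 0B A5 BA 99 3F 57 24

Split into bytes (most-significant first): 24 57 3F 99 BA A5 0B 4E.
In little-endian order the low byte comes first in memory.
So at ascending addresses the bytes are 4E 0B A5 BA 99 3F 57 24.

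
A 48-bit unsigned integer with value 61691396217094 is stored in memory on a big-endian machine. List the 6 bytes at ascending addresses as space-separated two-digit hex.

61691396217094 in hexadecimal, padded to 48 bits, is 0x381BA5C1D906.
Split into bytes (most-significant first): 38 1B A5 C1 D9 06.
Big-endian stores the most-significant byte at the lowest address.
So the memory order matches the most-significant-first order: 38 1B A5 C1 D9 06.

38 1B A5 C1 D9 06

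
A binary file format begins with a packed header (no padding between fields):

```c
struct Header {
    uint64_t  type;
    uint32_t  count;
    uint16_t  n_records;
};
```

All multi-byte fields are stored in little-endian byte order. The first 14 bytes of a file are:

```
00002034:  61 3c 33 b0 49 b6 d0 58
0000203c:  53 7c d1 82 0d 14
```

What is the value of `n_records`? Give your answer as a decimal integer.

`n_records` follows `type` (8 B), `count` (4 B), so it starts at offset 8 + 4 = 12 and occupies 2 bytes.
Bytes at offsets 12..13: 0D 14.
Little-endian stores the least-significant byte at the lowest address.
Reassemble most-significant byte first: 14 0D → 0x140D.
0x140D = 5133.

5133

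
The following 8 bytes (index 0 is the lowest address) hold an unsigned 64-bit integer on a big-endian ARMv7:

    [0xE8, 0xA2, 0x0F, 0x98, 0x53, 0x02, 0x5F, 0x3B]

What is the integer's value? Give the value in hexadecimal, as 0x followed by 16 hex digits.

0xE8A20F9853025F3B

Big-endian: lowest address holds the most-significant byte.
The bytes are already most-significant first: 0xE8A20F9853025F3B.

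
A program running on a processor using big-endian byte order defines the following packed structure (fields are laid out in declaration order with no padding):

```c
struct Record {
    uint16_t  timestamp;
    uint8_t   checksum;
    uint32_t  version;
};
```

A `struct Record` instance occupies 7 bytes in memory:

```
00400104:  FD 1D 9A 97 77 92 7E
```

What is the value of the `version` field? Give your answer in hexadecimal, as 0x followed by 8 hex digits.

`version` follows `timestamp` (2 B), `checksum` (1 B), so it starts at offset 2 + 1 = 3 and occupies 4 bytes.
Bytes at offsets 3..6: 97 77 92 7E.
Big-endian: lowest address holds the most-significant byte.
The bytes are already most-significant first: 0x9777927E.

0x9777927E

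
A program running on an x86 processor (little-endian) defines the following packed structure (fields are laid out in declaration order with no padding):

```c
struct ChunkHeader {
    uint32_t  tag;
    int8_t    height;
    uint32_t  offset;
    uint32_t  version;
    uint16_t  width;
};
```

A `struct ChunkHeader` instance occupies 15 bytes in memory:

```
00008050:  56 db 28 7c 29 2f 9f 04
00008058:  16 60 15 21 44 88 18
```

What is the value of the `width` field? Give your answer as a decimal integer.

`width` follows `tag` (4 B), `height` (1 B), `offset` (4 B), `version` (4 B), so it starts at offset 4 + 1 + 4 + 4 = 13 and occupies 2 bytes.
Bytes at offsets 13..14: 88 18.
Little-endian: lowest address holds the least-significant byte.
Reassemble most-significant byte first: 18 88 → 0x1888.
0x1888 = 6280.

6280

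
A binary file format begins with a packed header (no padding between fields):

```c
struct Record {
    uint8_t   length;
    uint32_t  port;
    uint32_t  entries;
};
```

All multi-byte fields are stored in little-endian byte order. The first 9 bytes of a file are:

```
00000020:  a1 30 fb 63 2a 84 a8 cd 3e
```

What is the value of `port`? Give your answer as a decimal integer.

711195440

`port` follows `length` (1 byte), so it starts at byte offset 1 and occupies 4 bytes.
Bytes at offsets 1..4: 30 FB 63 2A.
Little-endian: lowest address holds the least-significant byte.
Reassemble most-significant byte first: 2A 63 FB 30 → 0x2A63FB30.
0x2A63FB30 = 711195440.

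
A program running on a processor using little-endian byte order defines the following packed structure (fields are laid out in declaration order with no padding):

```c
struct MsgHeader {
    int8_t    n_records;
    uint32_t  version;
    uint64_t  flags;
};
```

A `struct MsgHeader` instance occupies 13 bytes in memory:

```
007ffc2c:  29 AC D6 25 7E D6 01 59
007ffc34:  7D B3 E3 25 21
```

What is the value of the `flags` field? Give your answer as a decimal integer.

`flags` follows `n_records` (1 B), `version` (4 B), so it starts at offset 1 + 4 = 5 and occupies 8 bytes.
Bytes at offsets 5..12: D6 01 59 7D B3 E3 25 21.
Little-endian: lowest address holds the least-significant byte.
Reassemble most-significant byte first: 21 25 E3 B3 7D 59 01 D6 → 0x2125E3B37D5901D6.
0x2125E3B37D5901D6 = 2388565537431552470.

2388565537431552470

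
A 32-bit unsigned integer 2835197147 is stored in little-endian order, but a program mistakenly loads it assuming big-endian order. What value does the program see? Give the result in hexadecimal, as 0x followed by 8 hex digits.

0xDBACFDA8

2835197147 in 32-bit hexadecimal is 0xA8FDACDB.
Stored little-endian, the bytes at ascending addresses are DB AC FD A8.
Read back as big-endian, the last byte is least significant, giving 0xDBACFDA8.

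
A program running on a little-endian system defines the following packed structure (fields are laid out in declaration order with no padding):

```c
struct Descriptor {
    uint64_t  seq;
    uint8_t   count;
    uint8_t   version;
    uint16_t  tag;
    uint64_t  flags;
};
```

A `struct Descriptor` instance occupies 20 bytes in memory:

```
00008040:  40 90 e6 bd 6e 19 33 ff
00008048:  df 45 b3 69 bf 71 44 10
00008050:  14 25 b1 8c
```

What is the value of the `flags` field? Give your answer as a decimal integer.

`flags` follows `seq` (8 B), `count` (1 B), `version` (1 B), `tag` (2 B), so it starts at offset 8 + 1 + 1 + 2 = 12 and occupies 8 bytes.
Bytes at offsets 12..19: BF 71 44 10 14 25 B1 8C.
Little-endian: lowest address holds the least-significant byte.
Reassemble most-significant byte first: 8C B1 25 14 10 44 71 BF → 0x8CB12514104471BF.
0x8CB12514104471BF = 10137925004290191807.

10137925004290191807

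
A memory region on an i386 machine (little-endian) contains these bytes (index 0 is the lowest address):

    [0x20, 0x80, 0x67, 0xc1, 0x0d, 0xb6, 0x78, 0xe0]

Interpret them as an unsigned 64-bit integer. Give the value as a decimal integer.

Little-endian: lowest address holds the least-significant byte.
Reassemble most-significant byte first: E0 78 B6 0D C1 67 80 20 → 0xE078B60DC1678020.
0xE078B60DC1678020 = 16174878231896752160.

16174878231896752160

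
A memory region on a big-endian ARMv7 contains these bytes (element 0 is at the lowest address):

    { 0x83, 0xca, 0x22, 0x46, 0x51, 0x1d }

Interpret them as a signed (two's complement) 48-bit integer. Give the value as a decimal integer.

-136570795044579

In big-endian order the high byte comes first in memory.
The bytes are already most-significant first: 0x83CA2246511D.
Top bit is set, so as a signed 48-bit value this is 0x83CA2246511D − 2^48 = -136570795044579.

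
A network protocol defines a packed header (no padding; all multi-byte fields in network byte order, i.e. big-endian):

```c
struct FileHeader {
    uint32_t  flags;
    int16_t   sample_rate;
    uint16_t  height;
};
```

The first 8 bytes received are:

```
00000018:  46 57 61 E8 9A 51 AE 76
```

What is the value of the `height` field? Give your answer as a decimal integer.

44662

`height` follows `flags` (4 B), `sample_rate` (2 B), so it starts at offset 4 + 2 = 6 and occupies 2 bytes.
Bytes at offsets 6..7: AE 76.
In big-endian order the high byte comes first in memory.
The bytes are already most-significant first: 0xAE76.
0xAE76 = 44662.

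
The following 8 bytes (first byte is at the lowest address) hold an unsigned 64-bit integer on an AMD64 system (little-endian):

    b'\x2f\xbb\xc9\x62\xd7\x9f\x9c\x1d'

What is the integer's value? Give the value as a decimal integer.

2133756070890945327

Little-endian: lowest address holds the least-significant byte.
Reassemble most-significant byte first: 1D 9C 9F D7 62 C9 BB 2F → 0x1D9C9FD762C9BB2F.
0x1D9C9FD762C9BB2F = 2133756070890945327.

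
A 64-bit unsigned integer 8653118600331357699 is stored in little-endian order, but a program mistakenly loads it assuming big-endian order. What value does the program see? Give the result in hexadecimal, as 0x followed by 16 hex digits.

0x036E1354850D1678

8653118600331357699 in 64-bit hexadecimal is 0x78160D8554136E03.
Stored little-endian, the bytes at ascending addresses are 03 6E 13 54 85 0D 16 78.
Read back as big-endian, the last byte is least significant, giving 0x036E1354850D1678.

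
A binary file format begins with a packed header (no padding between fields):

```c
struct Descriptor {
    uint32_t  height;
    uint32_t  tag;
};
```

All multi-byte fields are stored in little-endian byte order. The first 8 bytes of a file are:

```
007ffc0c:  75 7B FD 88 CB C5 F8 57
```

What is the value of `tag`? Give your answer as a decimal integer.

`tag` follows `height` (4 bytes), so it starts at byte offset 4 and occupies 4 bytes.
Bytes at offsets 4..7: CB C5 F8 57.
In little-endian order the low byte comes first in memory.
Reassemble most-significant byte first: 57 F8 C5 CB → 0x57F8C5CB.
0x57F8C5CB = 1475921355.

1475921355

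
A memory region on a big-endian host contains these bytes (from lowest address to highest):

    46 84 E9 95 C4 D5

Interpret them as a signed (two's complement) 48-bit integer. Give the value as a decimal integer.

In big-endian order the high byte comes first in memory.
The bytes are already most-significant first: 0x4684E995C4D5.
0x4684E995C4D5 = 77536668533973.

77536668533973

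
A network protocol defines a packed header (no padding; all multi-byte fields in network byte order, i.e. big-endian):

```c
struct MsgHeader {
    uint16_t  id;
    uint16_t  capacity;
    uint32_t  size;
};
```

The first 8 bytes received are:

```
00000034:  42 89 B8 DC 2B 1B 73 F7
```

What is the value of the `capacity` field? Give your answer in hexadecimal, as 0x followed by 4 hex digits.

0xB8DC

`capacity` follows `id` (2 bytes), so it starts at byte offset 2 and occupies 2 bytes.
Bytes at offsets 2..3: B8 DC.
Big-endian stores the most-significant byte at the lowest address.
The bytes are already most-significant first: 0xB8DC.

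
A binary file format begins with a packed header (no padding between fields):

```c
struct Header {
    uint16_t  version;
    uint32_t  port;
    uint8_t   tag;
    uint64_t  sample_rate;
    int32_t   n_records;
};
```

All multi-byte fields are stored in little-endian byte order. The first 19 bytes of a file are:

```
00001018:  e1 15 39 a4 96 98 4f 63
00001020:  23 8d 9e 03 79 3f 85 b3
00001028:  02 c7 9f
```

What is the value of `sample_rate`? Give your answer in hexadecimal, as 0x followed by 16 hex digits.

`sample_rate` follows `version` (2 B), `port` (4 B), `tag` (1 B), so it starts at offset 2 + 4 + 1 = 7 and occupies 8 bytes.
Bytes at offsets 7..14: 63 23 8D 9E 03 79 3F 85.
Little-endian stores the least-significant byte at the lowest address.
Reassemble most-significant byte first: 85 3F 79 03 9E 8D 23 63 → 0x853F79039E8D2363.

0x853F79039E8D2363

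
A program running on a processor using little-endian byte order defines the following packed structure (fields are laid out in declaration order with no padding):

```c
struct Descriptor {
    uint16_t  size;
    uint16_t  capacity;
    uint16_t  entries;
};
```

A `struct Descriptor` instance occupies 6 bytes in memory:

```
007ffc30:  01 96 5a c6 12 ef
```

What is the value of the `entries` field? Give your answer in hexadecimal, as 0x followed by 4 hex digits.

`entries` follows `size` (2 B), `capacity` (2 B), so it starts at offset 2 + 2 = 4 and occupies 2 bytes.
Bytes at offsets 4..5: 12 EF.
Little-endian stores the least-significant byte at the lowest address.
Reassemble most-significant byte first: EF 12 → 0xEF12.

0xEF12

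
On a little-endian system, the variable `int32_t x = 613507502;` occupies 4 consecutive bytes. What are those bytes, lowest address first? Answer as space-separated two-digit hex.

613507502 in hexadecimal, padded to 32 bits, is 0x249161AE.
Split into bytes (most-significant first): 24 91 61 AE.
Little-endian: lowest address holds the least-significant byte.
So at ascending addresses the bytes are AE 61 91 24.

AE 61 91 24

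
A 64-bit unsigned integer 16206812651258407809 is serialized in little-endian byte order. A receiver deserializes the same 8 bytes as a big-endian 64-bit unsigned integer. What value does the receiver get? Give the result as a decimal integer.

16206812651258407809 in 64-bit hexadecimal is 0xE0EA2A3D2B906B81.
Stored little-endian, the bytes at ascending addresses are 81 6B 90 2B 3D 2A EA E0.
Read back as big-endian, the last byte is least significant, giving 0x816B902B3D2AEAE0.
0x816B902B3D2AEAE0 = 9325705968784960224.

9325705968784960224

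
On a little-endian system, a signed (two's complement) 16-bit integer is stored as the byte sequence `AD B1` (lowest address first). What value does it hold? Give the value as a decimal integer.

-20051

Little-endian stores the least-significant byte at the lowest address.
Reassemble most-significant byte first: B1 AD → 0xB1AD.
Top bit is set, so as a signed 16-bit value this is 0xB1AD − 2^16 = -20051.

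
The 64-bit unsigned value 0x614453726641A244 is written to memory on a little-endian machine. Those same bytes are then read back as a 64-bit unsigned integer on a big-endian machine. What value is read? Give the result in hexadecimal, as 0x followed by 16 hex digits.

0x44A2416672534461

Stored little-endian, the bytes at ascending addresses are 44 A2 41 66 72 53 44 61.
Read back as big-endian, the last byte is least significant, giving 0x44A2416672534461.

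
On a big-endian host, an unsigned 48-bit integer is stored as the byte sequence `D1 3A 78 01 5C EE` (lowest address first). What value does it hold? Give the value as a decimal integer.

230049051663598

Big-endian stores the most-significant byte at the lowest address.
The bytes are already most-significant first: 0xD13A78015CEE.
0xD13A78015CEE = 230049051663598.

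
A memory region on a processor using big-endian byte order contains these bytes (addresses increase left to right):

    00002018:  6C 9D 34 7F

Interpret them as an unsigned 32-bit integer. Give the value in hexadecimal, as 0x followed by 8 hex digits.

0x6C9D347F

Big-endian stores the most-significant byte at the lowest address.
The bytes are already most-significant first: 0x6C9D347F.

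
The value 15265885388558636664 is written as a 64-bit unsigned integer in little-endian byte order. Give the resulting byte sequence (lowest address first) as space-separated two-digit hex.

78 16 DD F6 E0 51 DB D3

15265885388558636664 in hexadecimal, padded to 64 bits, is 0xD3DB51E0F6DD1678.
Split into bytes (most-significant first): D3 DB 51 E0 F6 DD 16 78.
Little-endian: lowest address holds the least-significant byte.
So at ascending addresses the bytes are 78 16 DD F6 E0 51 DB D3.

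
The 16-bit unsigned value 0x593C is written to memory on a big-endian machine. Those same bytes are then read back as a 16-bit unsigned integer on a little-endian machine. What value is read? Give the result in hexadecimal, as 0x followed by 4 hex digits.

Stored big-endian, the bytes at ascending addresses are 59 3C.
Read back as little-endian, the first byte is least significant, giving 0x3C59.

0x3C59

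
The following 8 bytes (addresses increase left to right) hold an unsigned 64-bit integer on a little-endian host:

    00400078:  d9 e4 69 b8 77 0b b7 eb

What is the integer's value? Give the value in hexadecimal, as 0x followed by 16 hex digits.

In little-endian order the low byte comes first in memory.
Reassemble most-significant byte first: EB B7 0B 77 B8 69 E4 D9 → 0xEBB70B77B869E4D9.

0xEBB70B77B869E4D9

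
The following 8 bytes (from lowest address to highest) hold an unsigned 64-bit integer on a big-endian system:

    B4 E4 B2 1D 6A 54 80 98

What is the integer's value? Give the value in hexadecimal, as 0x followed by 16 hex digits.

0xB4E4B21D6A548098

In big-endian order the high byte comes first in memory.
The bytes are already most-significant first: 0xB4E4B21D6A548098.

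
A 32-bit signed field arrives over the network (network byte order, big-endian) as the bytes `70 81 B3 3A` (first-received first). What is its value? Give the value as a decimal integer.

1887548218

Big-endian stores the most-significant byte at the lowest address.
The bytes are already most-significant first: 0x7081B33A.
0x7081B33A = 1887548218.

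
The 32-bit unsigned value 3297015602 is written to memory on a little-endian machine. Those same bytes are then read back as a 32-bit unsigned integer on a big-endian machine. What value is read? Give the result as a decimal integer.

3297015602 in 32-bit hexadecimal is 0xC4847732.
Stored little-endian, the bytes at ascending addresses are 32 77 84 C4.
Read back as big-endian, the last byte is least significant, giving 0x327784C4.
0x327784C4 = 846693572.

846693572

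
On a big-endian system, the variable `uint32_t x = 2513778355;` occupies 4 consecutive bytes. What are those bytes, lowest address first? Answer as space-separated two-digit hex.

95 D5 36 B3

2513778355 in hexadecimal, padded to 32 bits, is 0x95D536B3.
Split into bytes (most-significant first): 95 D5 36 B3.
Big-endian stores the most-significant byte at the lowest address.
So the memory order matches the most-significant-first order: 95 D5 36 B3.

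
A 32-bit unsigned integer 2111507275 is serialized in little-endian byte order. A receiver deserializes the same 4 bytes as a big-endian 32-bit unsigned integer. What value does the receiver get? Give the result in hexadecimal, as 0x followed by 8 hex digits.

0x4B0BDB7D

2111507275 in 32-bit hexadecimal is 0x7DDB0B4B.
Stored little-endian, the bytes at ascending addresses are 4B 0B DB 7D.
Read back as big-endian, the last byte is least significant, giving 0x4B0BDB7D.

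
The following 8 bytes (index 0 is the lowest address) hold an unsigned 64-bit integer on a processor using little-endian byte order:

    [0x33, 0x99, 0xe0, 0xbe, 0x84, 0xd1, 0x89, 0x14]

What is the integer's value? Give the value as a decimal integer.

Little-endian: lowest address holds the least-significant byte.
Reassemble most-significant byte first: 14 89 D1 84 BE E0 99 33 → 0x1489D184BEE09933.
0x1489D184BEE09933 = 1479944320636197171.

1479944320636197171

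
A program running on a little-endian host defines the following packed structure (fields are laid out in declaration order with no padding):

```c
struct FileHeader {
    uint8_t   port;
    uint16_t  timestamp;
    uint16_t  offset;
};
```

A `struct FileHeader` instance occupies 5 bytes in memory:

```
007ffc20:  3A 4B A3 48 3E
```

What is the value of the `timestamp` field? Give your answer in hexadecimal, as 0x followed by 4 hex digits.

0xA34B

`timestamp` follows `port` (1 byte), so it starts at byte offset 1 and occupies 2 bytes.
Bytes at offsets 1..2: 4B A3.
In little-endian order the low byte comes first in memory.
Reassemble most-significant byte first: A3 4B → 0xA34B.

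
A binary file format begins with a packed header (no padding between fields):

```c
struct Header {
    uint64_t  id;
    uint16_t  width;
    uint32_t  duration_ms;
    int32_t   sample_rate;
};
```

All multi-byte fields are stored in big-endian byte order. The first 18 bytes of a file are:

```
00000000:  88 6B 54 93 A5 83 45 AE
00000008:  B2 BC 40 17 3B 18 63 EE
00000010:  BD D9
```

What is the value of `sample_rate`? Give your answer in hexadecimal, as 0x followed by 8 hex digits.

`sample_rate` follows `id` (8 B), `width` (2 B), `duration_ms` (4 B), so it starts at offset 8 + 2 + 4 = 14 and occupies 4 bytes.
Bytes at offsets 14..17: 63 EE BD D9.
Big-endian: lowest address holds the most-significant byte.
The bytes are already most-significant first: 0x63EEBDD9.

0x63EEBDD9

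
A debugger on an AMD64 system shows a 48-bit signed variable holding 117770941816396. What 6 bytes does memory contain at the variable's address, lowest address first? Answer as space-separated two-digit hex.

117770941816396 in hexadecimal, padded to 48 bits, is 0x6B1CAF26DE4C.
Split into bytes (most-significant first): 6B 1C AF 26 DE 4C.
Little-endian: lowest address holds the least-significant byte.
So at ascending addresses the bytes are 4C DE 26 AF 1C 6B.

4C DE 26 AF 1C 6B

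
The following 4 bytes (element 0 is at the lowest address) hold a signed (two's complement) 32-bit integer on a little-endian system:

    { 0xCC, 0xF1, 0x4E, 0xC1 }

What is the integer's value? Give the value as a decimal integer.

-1051790900

Little-endian: lowest address holds the least-significant byte.
Reassemble most-significant byte first: C1 4E F1 CC → 0xC14EF1CC.
Top bit is set, so as a signed 32-bit value this is 0xC14EF1CC − 2^32 = -1051790900.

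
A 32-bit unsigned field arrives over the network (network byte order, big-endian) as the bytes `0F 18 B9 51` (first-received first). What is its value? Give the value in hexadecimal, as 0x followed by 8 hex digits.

In big-endian order the high byte comes first in memory.
The bytes are already most-significant first: 0x0F18B951.

0x0F18B951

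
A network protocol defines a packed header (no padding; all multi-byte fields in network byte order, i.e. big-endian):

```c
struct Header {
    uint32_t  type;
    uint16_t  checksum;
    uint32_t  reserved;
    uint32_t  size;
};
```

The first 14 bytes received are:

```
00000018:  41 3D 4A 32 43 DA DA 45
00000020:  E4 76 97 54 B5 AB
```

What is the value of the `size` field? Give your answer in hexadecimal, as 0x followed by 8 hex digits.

`size` follows `type` (4 B), `checksum` (2 B), `reserved` (4 B), so it starts at offset 4 + 2 + 4 = 10 and occupies 4 bytes.
Bytes at offsets 10..13: 97 54 B5 AB.
Big-endian stores the most-significant byte at the lowest address.
The bytes are already most-significant first: 0x9754B5AB.

0x9754B5AB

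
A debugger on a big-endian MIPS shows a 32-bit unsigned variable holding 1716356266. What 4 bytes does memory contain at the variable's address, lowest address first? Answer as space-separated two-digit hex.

66 4D 84 AA

1716356266 in hexadecimal, padded to 32 bits, is 0x664D84AA.
Split into bytes (most-significant first): 66 4D 84 AA.
Big-endian: lowest address holds the most-significant byte.
So the memory order matches the most-significant-first order: 66 4D 84 AA.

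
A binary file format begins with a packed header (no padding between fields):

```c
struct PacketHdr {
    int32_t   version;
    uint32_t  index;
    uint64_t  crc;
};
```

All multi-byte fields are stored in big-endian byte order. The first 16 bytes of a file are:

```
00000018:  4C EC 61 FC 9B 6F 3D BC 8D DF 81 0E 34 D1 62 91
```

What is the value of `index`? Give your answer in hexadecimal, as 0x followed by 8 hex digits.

`index` follows `version` (4 bytes), so it starts at byte offset 4 and occupies 4 bytes.
Bytes at offsets 4..7: 9B 6F 3D BC.
Big-endian: lowest address holds the most-significant byte.
The bytes are already most-significant first: 0x9B6F3DBC.

0x9B6F3DBC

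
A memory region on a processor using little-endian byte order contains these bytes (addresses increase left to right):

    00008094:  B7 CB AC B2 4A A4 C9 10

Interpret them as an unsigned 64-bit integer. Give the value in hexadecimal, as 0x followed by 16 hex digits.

0x10C9A44AB2ACCBB7

In little-endian order the low byte comes first in memory.
Reassemble most-significant byte first: 10 C9 A4 4A B2 AC CB B7 → 0x10C9A44AB2ACCBB7.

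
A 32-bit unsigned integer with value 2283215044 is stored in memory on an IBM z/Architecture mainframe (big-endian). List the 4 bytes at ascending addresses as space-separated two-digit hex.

2283215044 in hexadecimal, padded to 32 bits, is 0x881718C4.
Split into bytes (most-significant first): 88 17 18 C4.
Big-endian stores the most-significant byte at the lowest address.
So the memory order matches the most-significant-first order: 88 17 18 C4.

88 17 18 C4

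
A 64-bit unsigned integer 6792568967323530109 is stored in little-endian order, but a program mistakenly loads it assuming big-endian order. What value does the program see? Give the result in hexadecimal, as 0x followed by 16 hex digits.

6792568967323530109 in 64-bit hexadecimal is 0x5E440D7CB9A9337D.
Stored little-endian, the bytes at ascending addresses are 7D 33 A9 B9 7C 0D 44 5E.
Read back as big-endian, the last byte is least significant, giving 0x7D33A9B97C0D445E.

0x7D33A9B97C0D445E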